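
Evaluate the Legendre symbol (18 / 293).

-1

Pull out 2: since 293 ≡ 5 (mod 8), (2/293) = -1.
Reciprocity: 9 ≡ 1 and 293 ≡ 1 (mod 4), so (9/293) = +(293/9).
Reduce top mod 9: now compute (5/9).
Reciprocity: 5 ≡ 1 and 9 ≡ 1 (mod 4), so (5/9) = +(9/5).
Reduce top mod 5: now compute (4/5).
Pull out 2^2: since 5 ≡ 5 (mod 8), (2/5) = -1, so (2/5)^2 = +1.
Reached (1/5) = 1. Collecting the sign flips along the way, the symbol is -1.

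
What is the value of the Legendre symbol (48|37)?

Euler's criterion: (48/37) ≡ 11^18 (mod 37).
11^2 ≡ 10 (mod 37)
11^4 ≡ 26 (mod 37)
11^8 ≡ 10 (mod 37)
11^16 ≡ 26 (mod 37)
11^18 = 11^(16+2) ≡ 1 (mod 37).
Result is 1, so (48/37) = 1.

1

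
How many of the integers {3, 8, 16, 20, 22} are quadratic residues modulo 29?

3

(3/29) = -1 → non-residue.
(8/29) = -1 → non-residue.
(16/29) = +1 → QR.
(20/29) = +1 → QR.
(22/29) = +1 → QR.
Total quadratic residues among the 5: 3.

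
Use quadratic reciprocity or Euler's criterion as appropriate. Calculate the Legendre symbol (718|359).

First reduce: 718 ≡ 0 (mod 359).
Top reduces to 0: gcd > 1, so the symbol is 0.

0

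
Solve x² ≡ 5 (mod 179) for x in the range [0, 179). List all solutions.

Since 179 ≡ 3 (mod 4), a square root of 5 is 5^((179+1)/4) = 5^45 mod 179.
Repeated squaring: 5^2≡25, 5^4≡88, 5^8≡47, 5^16≡61, 5^32≡141 (mod 179).
5^45 = 5^(32+8+4+1) ≡ 149 (mod 179).
Check: 149² = 22201 ≡ 5 (mod 179). The two roots are 30 and 149.

30, 149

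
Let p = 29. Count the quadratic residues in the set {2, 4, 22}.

(2/29) = -1 → non-residue.
(4/29) = +1 → QR.
(22/29) = +1 → QR.
Total quadratic residues among the 3: 2.

2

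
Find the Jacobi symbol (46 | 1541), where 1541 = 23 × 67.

Pull out 2: since 1541 ≡ 5 (mod 8), (2/1541) = -1.
Reciprocity: 23 ≡ 3 and 1541 ≡ 1 (mod 4), so (23/1541) = +(1541/23).
Reduce top mod 23: now compute (0/23).
Top reduces to 0: gcd > 1, so the symbol is 0.

0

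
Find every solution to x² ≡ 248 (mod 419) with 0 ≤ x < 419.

60, 359

Since 419 ≡ 3 (mod 4), a square root of 248 is 248^((419+1)/4) = 248^105 mod 419.
Repeated squaring: 248^2≡330, 248^4≡379, 248^8≡343, 248^16≡329, 248^32≡139, 248^64≡47 (mod 419).
248^105 = 248^(64+32+8+1) ≡ 60 (mod 419).
Check: 60² = 3600 ≡ 248 (mod 419). The two roots are 60 and 359.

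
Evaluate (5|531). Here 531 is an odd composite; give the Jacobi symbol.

1

Reciprocity: 5 ≡ 1 and 531 ≡ 3 (mod 4), so (5/531) = +(531/5).
Reduce top mod 5: now compute (1/5).
Reached (1/5) = 1. Collecting the sign flips along the way, the symbol is +1.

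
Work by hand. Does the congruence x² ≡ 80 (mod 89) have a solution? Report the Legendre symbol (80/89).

1

Pull out 2^4: since 89 ≡ 1 (mod 8), (2/89) = +1, so (2/89)^4 = +1.
Reciprocity: 5 ≡ 1 and 89 ≡ 1 (mod 4), so (5/89) = +(89/5).
Reduce top mod 5: now compute (4/5).
Pull out 2^2: since 5 ≡ 5 (mod 8), (2/5) = -1, so (2/5)^2 = +1.
Reached (1/5) = 1. Collecting the sign flips along the way, the symbol is +1.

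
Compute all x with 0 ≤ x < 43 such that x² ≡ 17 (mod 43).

Since 43 ≡ 3 (mod 4), a square root of 17 is 17^((43+1)/4) = 17^11 mod 43.
Repeated squaring: 17^2≡31, 17^4≡15, 17^8≡10 (mod 43).
17^11 = 17^(8+2+1) ≡ 24 (mod 43).
Check: 24² = 576 ≡ 17 (mod 43). The two roots are 19 and 24.

19, 24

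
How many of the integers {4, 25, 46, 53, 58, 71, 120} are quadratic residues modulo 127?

4

(4/127) = +1 → QR.
(25/127) = +1 → QR.
(46/127) = -1 → non-residue.
(53/127) = -1 → non-residue.
(58/127) = -1 → non-residue.
(71/127) = +1 → QR.
(120/127) = +1 → QR.
Total quadratic residues among the 7: 4.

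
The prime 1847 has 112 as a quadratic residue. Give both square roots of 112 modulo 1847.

Since 1847 ≡ 3 (mod 4), a square root of 112 is 112^((1847+1)/4) = 112^462 mod 1847.
Repeated squaring: 112^2≡1462, 112^4≡465, 112^8≡126, 112^16≡1100, 112^32≡215, 112^64≡50, 112^128≡653, 112^256≡1599 (mod 1847).
112^462 = 112^(256+128+64+8+4+2) ≡ 1446 (mod 1847).
Check: 1446² = 2090916 ≡ 112 (mod 1847). The two roots are 401 and 1446.

401, 1446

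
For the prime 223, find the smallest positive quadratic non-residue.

3

(2/223) = +1, so 2 is a residue.
(3/223) = −1, so 3 is the smallest positive non-residue mod 223.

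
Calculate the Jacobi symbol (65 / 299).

0

Reciprocity: 65 ≡ 1 and 299 ≡ 3 (mod 4), so (65/299) = +(299/65).
Reduce top mod 65: now compute (39/65).
Reciprocity: 39 ≡ 3 and 65 ≡ 1 (mod 4), so (39/65) = +(65/39).
Reduce top mod 39: now compute (26/39).
Pull out 2: since 39 ≡ 7 (mod 8), (2/39) = +1.
Reciprocity: 13 ≡ 1 and 39 ≡ 3 (mod 4), so (13/39) = +(39/13).
Reduce top mod 13: now compute (0/13).
Top reduces to 0: gcd > 1, so the symbol is 0.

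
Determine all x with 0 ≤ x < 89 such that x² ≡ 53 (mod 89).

89 ≡ 1 (mod 4), so we find a root by search.
Trying successive values, 26² = 676 ≡ 53 (mod 89). The other root is 89 − 26 = 63.

26, 63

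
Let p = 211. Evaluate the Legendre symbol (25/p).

Reciprocity: 25 ≡ 1 and 211 ≡ 3 (mod 4), so (25/211) = +(211/25).
Reduce top mod 25: now compute (11/25).
Reciprocity: 11 ≡ 3 and 25 ≡ 1 (mod 4), so (11/25) = +(25/11).
Reduce top mod 11: now compute (3/11).
Reciprocity: 3 ≡ 3 and 11 ≡ 3 (mod 4), so (3/11) = −(11/3).
Reduce top mod 3: now compute (2/3).
Pull out 2: since 3 ≡ 3 (mod 8), (2/3) = -1.
Reached (1/3) = 1. Collecting the sign flips along the way, the symbol is +1.

1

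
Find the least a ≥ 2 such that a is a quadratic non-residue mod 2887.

(2/2887) = +1, so 2 is a residue.
(3/2887) = −1, so 3 is the smallest positive non-residue mod 2887.

3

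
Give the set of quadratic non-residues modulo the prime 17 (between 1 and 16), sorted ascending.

Square k = 1,…,8 (k and 17−k give the same square):
1²=1, 2²=4, 3²=9, 4²=16, 5²≡8, 6²≡2, 7²≡15, 8²≡13 (mod 17).
The residues are {1, 2, 4, 8, 9, 13, 15, 16}; the non-residues are the remaining 8 nonzero classes.

3, 5, 6, 7, 10, 11, 12, 14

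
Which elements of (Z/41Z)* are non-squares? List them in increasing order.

Square k = 1,…,20 (k and 41−k give the same square):
1²=1, 2²=4, 3²=9, 4²=16, 5²=25, 6²=36, 7²≡8, 8²≡23, 9²≡40, 10²≡18, 11²≡39, 12²≡21, 13²≡5, 14²≡32, 15²≡20, 16²≡10, 17²≡2, 18²≡37, 19²≡33, 20²≡31 (mod 41).
The residues are {1, 2, 4, 5, 8, 9, 10, 16, 18, 20, 21, 23, 25, 31, 32, 33, 36, 37, 39, 40}; the non-residues are the remaining 20 nonzero classes.

3, 6, 7, 11, 12, 13, 14, 15, 17, 19, 22, 24, 26, 27, 28, 29, 30, 34, 35, 38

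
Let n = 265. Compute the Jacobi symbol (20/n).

Pull out 2^2: since 265 ≡ 1 (mod 8), (2/265) = +1, so (2/265)^2 = +1.
Reciprocity: 5 ≡ 1 and 265 ≡ 1 (mod 4), so (5/265) = +(265/5).
Reduce top mod 5: now compute (0/5).
Top reduces to 0: gcd > 1, so the symbol is 0.

0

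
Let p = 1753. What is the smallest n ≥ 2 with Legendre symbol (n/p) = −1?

(2/1753) = +1, so 2 is a residue.
(3/1753) = +1, so 3 is a residue.
(4/1753) = +1, so 4 is a residue.
(5/1753) = −1, so 5 is the smallest positive non-residue mod 1753.

5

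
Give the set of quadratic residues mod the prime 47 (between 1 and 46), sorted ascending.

Square k = 1,…,23 (k and 47−k give the same square):
1²=1, 2²=4, 3²=9, 4²=16, 5²=25, 6²=36, 7²≡2, 8²≡17, 9²≡34, 10²≡6, 11²≡27, 12²≡3, 13²≡28, 14²≡8, 15²≡37, 16²≡21, 17²≡7, 18²≡42, 19²≡32, 20²≡24, 21²≡18, 22²≡14, 23²≡12 (mod 47).
So the quadratic residues mod 47 are {1, 2, 3, 4, 6, 7, 8, 9, 12, 14, 16, 17, 18, 21, 24, 25, 27, 28, 32, 34, 36, 37, 42}.

1 2 3 4 6 7 8 9 12 14 16 17 18 21 24 25 27 28 32 34 36 37 42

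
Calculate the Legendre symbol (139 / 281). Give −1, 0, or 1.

Reciprocity: 139 ≡ 3 and 281 ≡ 1 (mod 4), so (139/281) = +(281/139).
Reduce top mod 139: now compute (3/139).
Reciprocity: 3 ≡ 3 and 139 ≡ 3 (mod 4), so (3/139) = −(139/3).
Reduce top mod 3: now compute (1/3).
Reached (1/3) = 1. Collecting the sign flips along the way, the symbol is -1.

-1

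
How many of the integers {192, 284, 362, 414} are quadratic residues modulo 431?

2

(192/431) = +1 → QR.
(284/431) = -1 → non-residue.
(362/431) = -1 → non-residue.
(414/431) = +1 → QR.
Total quadratic residues among the 4: 2.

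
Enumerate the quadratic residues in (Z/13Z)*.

Square k = 1,…,6 (k and 13−k give the same square):
1²=1, 2²=4, 3²=9, 4²≡3, 5²≡12, 6²≡10 (mod 13).
So the quadratic residues mod 13 are {1, 3, 4, 9, 10, 12}.

1, 3, 4, 9, 10, 12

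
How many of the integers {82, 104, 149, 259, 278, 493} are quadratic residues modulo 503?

2

(82/503) = -1 → non-residue.
(104/503) = +1 → QR.
(149/503) = -1 → non-residue.
(259/503) = -1 → non-residue.
(278/503) = -1 → non-residue.
(493/503) = +1 → QR.
Total quadratic residues among the 6: 2.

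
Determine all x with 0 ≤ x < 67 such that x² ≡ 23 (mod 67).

31, 36

Since 67 ≡ 3 (mod 4), a square root of 23 is 23^((67+1)/4) = 23^17 mod 67.
Repeated squaring: 23^2≡60, 23^4≡49, 23^8≡56, 23^16≡54 (mod 67).
23^17 = 23^(16+1) ≡ 36 (mod 67).
Check: 36² = 1296 ≡ 23 (mod 67). The two roots are 31 and 36.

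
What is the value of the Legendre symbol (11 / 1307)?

-1

Reciprocity: 11 ≡ 3 and 1307 ≡ 3 (mod 4), so (11/1307) = −(1307/11).
Reduce top mod 11: now compute (9/11).
Reciprocity: 9 ≡ 1 and 11 ≡ 3 (mod 4), so (9/11) = +(11/9).
Reduce top mod 9: now compute (2/9).
Pull out 2: since 9 ≡ 1 (mod 8), (2/9) = +1.
Reached (1/9) = 1. Collecting the sign flips along the way, the symbol is -1.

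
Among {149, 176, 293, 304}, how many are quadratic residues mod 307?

4

(149/307) = +1 → QR.
(176/307) = +1 → QR.
(293/307) = +1 → QR.
(304/307) = +1 → QR.
Total quadratic residues among the 4: 4.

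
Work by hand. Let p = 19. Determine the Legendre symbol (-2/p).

First reduce: -2 ≡ 17 (mod 19).
Reciprocity: 17 ≡ 1 and 19 ≡ 3 (mod 4), so (17/19) = +(19/17).
Reduce top mod 17: now compute (2/17).
Pull out 2: since 17 ≡ 1 (mod 8), (2/17) = +1.
Reached (1/17) = 1. Collecting the sign flips along the way, the symbol is +1.

1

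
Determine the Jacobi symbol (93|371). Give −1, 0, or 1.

Reciprocity: 93 ≡ 1 and 371 ≡ 3 (mod 4), so (93/371) = +(371/93).
Reduce top mod 93: now compute (92/93).
Pull out 2^2: since 93 ≡ 5 (mod 8), (2/93) = -1, so (2/93)^2 = +1.
Reciprocity: 23 ≡ 3 and 93 ≡ 1 (mod 4), so (23/93) = +(93/23).
Reduce top mod 23: now compute (1/23).
Reached (1/23) = 1. Collecting the sign flips along the way, the symbol is +1.

1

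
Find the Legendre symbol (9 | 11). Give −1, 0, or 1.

1

Euler's criterion: (9/11) ≡ 9^5 (mod 11).
9^2 ≡ 4 (mod 11)
9^4 ≡ 5 (mod 11)
9^5 = 9^(4+1) ≡ 1 (mod 11).
Result is 1, so (9/11) = 1.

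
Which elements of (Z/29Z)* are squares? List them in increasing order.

Square k = 1,…,14 (k and 29−k give the same square):
1²=1, 2²=4, 3²=9, 4²=16, 5²=25, 6²≡7, 7²≡20, 8²≡6, 9²≡23, 10²≡13, 11²≡5, 12²≡28, 13²≡24, 14²≡22 (mod 29).
So the quadratic residues mod 29 are {1, 4, 5, 6, 7, 9, 13, 16, 20, 22, 23, 24, 25, 28}.

1,4,5,6,7,9,13,16,20,22,23,24,25,28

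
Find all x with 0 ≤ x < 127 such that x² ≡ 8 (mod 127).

32, 95

Since 127 ≡ 3 (mod 4), a square root of 8 is 8^((127+1)/4) = 8^32 mod 127.
Repeated squaring: 8^2≡64, 8^4≡32, 8^8≡8, 8^16≡64, 8^32≡32 (mod 127).
8^32 = 8^(32) ≡ 32 (mod 127).
Check: 32² = 1024 ≡ 8 (mod 127). The two roots are 32 and 95.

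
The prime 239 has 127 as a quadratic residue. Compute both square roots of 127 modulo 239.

Since 239 ≡ 3 (mod 4), a square root of 127 is 127^((239+1)/4) = 127^60 mod 239.
Repeated squaring: 127^2≡116, 127^4≡72, 127^8≡165, 127^16≡218, 127^32≡202 (mod 239).
127^60 = 127^(32+16+8+4) ≡ 102 (mod 239).
Check: 102² = 10404 ≡ 127 (mod 239). The two roots are 102 and 137.

102, 137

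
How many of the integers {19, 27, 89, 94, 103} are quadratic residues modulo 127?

3

(19/127) = +1 → QR.
(27/127) = -1 → non-residue.
(89/127) = -1 → non-residue.
(94/127) = +1 → QR.
(103/127) = +1 → QR.
Total quadratic residues among the 5: 3.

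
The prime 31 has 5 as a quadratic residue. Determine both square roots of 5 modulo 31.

6, 25

Since 31 ≡ 3 (mod 4), a square root of 5 is 5^((31+1)/4) = 5^8 mod 31.
Repeated squaring: 5^2≡25, 5^4≡5, 5^8≡25 (mod 31).
5^8 = 5^(8) ≡ 25 (mod 31).
Check: 25² = 625 ≡ 5 (mod 31). The two roots are 6 and 25.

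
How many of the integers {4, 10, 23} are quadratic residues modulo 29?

2

(4/29) = +1 → QR.
(10/29) = -1 → non-residue.
(23/29) = +1 → QR.
Total quadratic residues among the 3: 2.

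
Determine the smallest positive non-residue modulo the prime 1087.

3

(2/1087) = +1, so 2 is a residue.
(3/1087) = −1, so 3 is the smallest positive non-residue mod 1087.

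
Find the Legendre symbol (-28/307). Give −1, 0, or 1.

-1

First reduce: -28 ≡ 279 (mod 307).
Reciprocity: 279 ≡ 3 and 307 ≡ 3 (mod 4), so (279/307) = −(307/279).
Reduce top mod 279: now compute (28/279).
Pull out 2^2: since 279 ≡ 7 (mod 8), (2/279) = +1, so (2/279)^2 = +1.
Reciprocity: 7 ≡ 3 and 279 ≡ 3 (mod 4), so (7/279) = −(279/7).
Reduce top mod 7: now compute (6/7).
Pull out 2: since 7 ≡ 7 (mod 8), (2/7) = +1.
Reciprocity: 3 ≡ 3 and 7 ≡ 3 (mod 4), so (3/7) = −(7/3).
Reduce top mod 3: now compute (1/3).
Reached (1/3) = 1. Collecting the sign flips along the way, the symbol is -1.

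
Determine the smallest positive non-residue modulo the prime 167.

(2/167) = +1, so 2 is a residue.
(3/167) = +1, so 3 is a residue.
(4/167) = +1, so 4 is a residue.
(5/167) = −1, so 5 is the smallest positive non-residue mod 167.

5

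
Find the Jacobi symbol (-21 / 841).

First reduce: -21 ≡ 820 (mod 841).
Pull out 2^2: since 841 ≡ 1 (mod 8), (2/841) = +1, so (2/841)^2 = +1.
Reciprocity: 205 ≡ 1 and 841 ≡ 1 (mod 4), so (205/841) = +(841/205).
Reduce top mod 205: now compute (21/205).
Reciprocity: 21 ≡ 1 and 205 ≡ 1 (mod 4), so (21/205) = +(205/21).
Reduce top mod 21: now compute (16/21).
Pull out 2^4: since 21 ≡ 5 (mod 8), (2/21) = -1, so (2/21)^4 = +1.
Reached (1/21) = 1. Collecting the sign flips along the way, the symbol is +1.

1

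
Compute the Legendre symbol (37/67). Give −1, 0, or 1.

1

Euler's criterion: (37/67) ≡ 37^33 (mod 67).
37^2 ≡ 29 (mod 67)
37^4 ≡ 37 (mod 67)
37^8 ≡ 29 (mod 67)
37^16 ≡ 37 (mod 67)
37^32 ≡ 29 (mod 67)
37^33 = 37^(32+1) ≡ 1 (mod 67).
Result is 1, so (37/67) = 1.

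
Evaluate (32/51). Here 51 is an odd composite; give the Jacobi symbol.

-1

Pull out 2^5: since 51 ≡ 3 (mod 8), (2/51) = -1, so (2/51)^5 = -1.
Reached (1/51) = 1. Collecting the sign flips along the way, the symbol is -1.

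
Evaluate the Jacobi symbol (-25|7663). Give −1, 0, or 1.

First reduce: -25 ≡ 7638 (mod 7663).
Pull out 2: since 7663 ≡ 7 (mod 8), (2/7663) = +1.
Reciprocity: 3819 ≡ 3 and 7663 ≡ 3 (mod 4), so (3819/7663) = −(7663/3819).
Reduce top mod 3819: now compute (25/3819).
Reciprocity: 25 ≡ 1 and 3819 ≡ 3 (mod 4), so (25/3819) = +(3819/25).
Reduce top mod 25: now compute (19/25).
Reciprocity: 19 ≡ 3 and 25 ≡ 1 (mod 4), so (19/25) = +(25/19).
Reduce top mod 19: now compute (6/19).
Pull out 2: since 19 ≡ 3 (mod 8), (2/19) = -1.
Reciprocity: 3 ≡ 3 and 19 ≡ 3 (mod 4), so (3/19) = −(19/3).
Reduce top mod 3: now compute (1/3).
Reached (1/3) = 1. Collecting the sign flips along the way, the symbol is -1.

-1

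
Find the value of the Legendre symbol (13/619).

Reciprocity: 13 ≡ 1 and 619 ≡ 3 (mod 4), so (13/619) = +(619/13).
Reduce top mod 13: now compute (8/13).
Pull out 2^3: since 13 ≡ 5 (mod 8), (2/13) = -1, so (2/13)^3 = -1.
Reached (1/13) = 1. Collecting the sign flips along the way, the symbol is -1.

-1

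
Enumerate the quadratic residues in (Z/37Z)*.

1, 3, 4, 7, 9, 10, 11, 12, 16, 21, 25, 26, 27, 28, 30, 33, 34, 36

Square k = 1,…,18 (k and 37−k give the same square):
1²=1, 2²=4, 3²=9, 4²=16, 5²=25, 6²=36, 7²≡12, 8²≡27, 9²≡7, 10²≡26, 11²≡10, 12²≡33, 13²≡21, 14²≡11, 15²≡3, 16²≡34, 17²≡30, 18²≡28 (mod 37).
So the quadratic residues mod 37 are {1, 3, 4, 7, 9, 10, 11, 12, 16, 21, 25, 26, 27, 28, 30, 33, 34, 36}.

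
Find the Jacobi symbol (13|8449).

Reciprocity: 13 ≡ 1 and 8449 ≡ 1 (mod 4), so (13/8449) = +(8449/13).
Reduce top mod 13: now compute (12/13).
Pull out 2^2: since 13 ≡ 5 (mod 8), (2/13) = -1, so (2/13)^2 = +1.
Reciprocity: 3 ≡ 3 and 13 ≡ 1 (mod 4), so (3/13) = +(13/3).
Reduce top mod 3: now compute (1/3).
Reached (1/3) = 1. Collecting the sign flips along the way, the symbol is +1.

1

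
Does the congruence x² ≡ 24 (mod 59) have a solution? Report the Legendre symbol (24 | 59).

Pull out 2^3: since 59 ≡ 3 (mod 8), (2/59) = -1, so (2/59)^3 = -1.
Reciprocity: 3 ≡ 3 and 59 ≡ 3 (mod 4), so (3/59) = −(59/3).
Reduce top mod 3: now compute (2/3).
Pull out 2: since 3 ≡ 3 (mod 8), (2/3) = -1.
Reached (1/3) = 1. Collecting the sign flips along the way, the symbol is -1.

-1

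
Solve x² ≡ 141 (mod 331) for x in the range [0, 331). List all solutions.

Since 331 ≡ 3 (mod 4), a square root of 141 is 141^((331+1)/4) = 141^83 mod 331.
Repeated squaring: 141^2≡21, 141^4≡110, 141^8≡184, 141^16≡94, 141^32≡230, 141^64≡271 (mod 331).
141^83 = 141^(64+16+2+1) ≡ 234 (mod 331).
Check: 234² = 54756 ≡ 141 (mod 331). The two roots are 97 and 234.

97, 234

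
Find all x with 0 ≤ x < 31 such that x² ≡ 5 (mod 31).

6, 25

Since 31 ≡ 3 (mod 4), a square root of 5 is 5^((31+1)/4) = 5^8 mod 31.
Repeated squaring: 5^2≡25, 5^4≡5, 5^8≡25 (mod 31).
5^8 = 5^(8) ≡ 25 (mod 31).
Check: 25² = 625 ≡ 5 (mod 31). The two roots are 6 and 25.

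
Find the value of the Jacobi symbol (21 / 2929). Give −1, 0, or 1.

Reciprocity: 21 ≡ 1 and 2929 ≡ 1 (mod 4), so (21/2929) = +(2929/21).
Reduce top mod 21: now compute (10/21).
Pull out 2: since 21 ≡ 5 (mod 8), (2/21) = -1.
Reciprocity: 5 ≡ 1 and 21 ≡ 1 (mod 4), so (5/21) = +(21/5).
Reduce top mod 5: now compute (1/5).
Reached (1/5) = 1. Collecting the sign flips along the way, the symbol is -1.

-1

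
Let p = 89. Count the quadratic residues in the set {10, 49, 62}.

2

(10/89) = +1 → QR.
(49/89) = +1 → QR.
(62/89) = -1 → non-residue.
Total quadratic residues among the 3: 2.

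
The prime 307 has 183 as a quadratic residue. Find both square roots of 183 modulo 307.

45, 262

Since 307 ≡ 3 (mod 4), a square root of 183 is 183^((307+1)/4) = 183^77 mod 307.
Repeated squaring: 183^2≡26, 183^4≡62, 183^8≡160, 183^16≡119, 183^32≡39, 183^64≡293 (mod 307).
183^77 = 183^(64+8+4+1) ≡ 262 (mod 307).
Check: 262² = 68644 ≡ 183 (mod 307). The two roots are 45 and 262.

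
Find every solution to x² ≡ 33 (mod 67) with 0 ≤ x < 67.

Since 67 ≡ 3 (mod 4), a square root of 33 is 33^((67+1)/4) = 33^17 mod 67.
Repeated squaring: 33^2≡17, 33^4≡21, 33^8≡39, 33^16≡47 (mod 67).
33^17 = 33^(16+1) ≡ 10 (mod 67).
Check: 10² = 100 ≡ 33 (mod 67). The two roots are 10 and 57.

10, 57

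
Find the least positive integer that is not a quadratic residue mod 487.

(2/487) = +1, so 2 is a residue.
(3/487) = −1, so 3 is the smallest positive non-residue mod 487.

3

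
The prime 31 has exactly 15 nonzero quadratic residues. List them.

Square k = 1,…,15 (k and 31−k give the same square):
1²=1, 2²=4, 3²=9, 4²=16, 5²=25, 6²≡5, 7²≡18, 8²≡2, 9²≡19, 10²≡7, 11²≡28, 12²≡20, 13²≡14, 14²≡10, 15²≡8 (mod 31).
So the quadratic residues mod 31 are {1, 2, 4, 5, 7, 8, 9, 10, 14, 16, 18, 19, 20, 25, 28}.

1, 2, 4, 5, 7, 8, 9, 10, 14, 16, 18, 19, 20, 25, 28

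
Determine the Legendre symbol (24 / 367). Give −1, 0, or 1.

Pull out 2^3: since 367 ≡ 7 (mod 8), (2/367) = +1, so (2/367)^3 = +1.
Reciprocity: 3 ≡ 3 and 367 ≡ 3 (mod 4), so (3/367) = −(367/3).
Reduce top mod 3: now compute (1/3).
Reached (1/3) = 1. Collecting the sign flips along the way, the symbol is -1.

-1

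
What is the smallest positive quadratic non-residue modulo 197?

2

(2/197) = −1, so 2 is the smallest positive non-residue mod 197.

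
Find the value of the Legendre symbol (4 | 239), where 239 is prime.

Euler's criterion: (4/239) ≡ 4^119 (mod 239).
4^2 ≡ 16 (mod 239)
4^4 ≡ 17 (mod 239)
4^8 ≡ 50 (mod 239)
4^16 ≡ 110 (mod 239)
4^32 ≡ 150 (mod 239)
4^64 ≡ 34 (mod 239)
4^119 = 4^(64+32+16+4+2+1) ≡ 1 (mod 239).
Result is 1, so (4/239) = 1.

1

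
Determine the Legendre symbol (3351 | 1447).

First reduce: 3351 ≡ 457 (mod 1447).
Reciprocity: 457 ≡ 1 and 1447 ≡ 3 (mod 4), so (457/1447) = +(1447/457).
Reduce top mod 457: now compute (76/457).
Pull out 2^2: since 457 ≡ 1 (mod 8), (2/457) = +1, so (2/457)^2 = +1.
Reciprocity: 19 ≡ 3 and 457 ≡ 1 (mod 4), so (19/457) = +(457/19).
Reduce top mod 19: now compute (1/19).
Reached (1/19) = 1. Collecting the sign flips along the way, the symbol is +1.

1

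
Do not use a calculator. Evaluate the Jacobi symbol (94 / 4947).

1

Pull out 2: since 4947 ≡ 3 (mod 8), (2/4947) = -1.
Reciprocity: 47 ≡ 3 and 4947 ≡ 3 (mod 4), so (47/4947) = −(4947/47).
Reduce top mod 47: now compute (12/47).
Pull out 2^2: since 47 ≡ 7 (mod 8), (2/47) = +1, so (2/47)^2 = +1.
Reciprocity: 3 ≡ 3 and 47 ≡ 3 (mod 4), so (3/47) = −(47/3).
Reduce top mod 3: now compute (2/3).
Pull out 2: since 3 ≡ 3 (mod 8), (2/3) = -1.
Reached (1/3) = 1. Collecting the sign flips along the way, the symbol is +1.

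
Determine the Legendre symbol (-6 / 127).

1

Euler's criterion: (-6/127) ≡ 121^63 (mod 127).
121^2 ≡ 36 (mod 127)
121^4 ≡ 26 (mod 127)
121^8 ≡ 41 (mod 127)
121^16 ≡ 30 (mod 127)
121^32 ≡ 11 (mod 127)
121^63 = 121^(32+16+8+4+2+1) ≡ 1 (mod 127).
Result is 1, so (-6/127) = 1.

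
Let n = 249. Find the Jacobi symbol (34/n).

-1

Pull out 2: since 249 ≡ 1 (mod 8), (2/249) = +1.
Reciprocity: 17 ≡ 1 and 249 ≡ 1 (mod 4), so (17/249) = +(249/17).
Reduce top mod 17: now compute (11/17).
Reciprocity: 11 ≡ 3 and 17 ≡ 1 (mod 4), so (11/17) = +(17/11).
Reduce top mod 11: now compute (6/11).
Pull out 2: since 11 ≡ 3 (mod 8), (2/11) = -1.
Reciprocity: 3 ≡ 3 and 11 ≡ 3 (mod 4), so (3/11) = −(11/3).
Reduce top mod 3: now compute (2/3).
Pull out 2: since 3 ≡ 3 (mod 8), (2/3) = -1.
Reached (1/3) = 1. Collecting the sign flips along the way, the symbol is -1.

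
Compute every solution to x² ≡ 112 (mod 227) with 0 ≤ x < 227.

Since 227 ≡ 3 (mod 4), a square root of 112 is 112^((227+1)/4) = 112^57 mod 227.
Repeated squaring: 112^2≡59, 112^4≡76, 112^8≡101, 112^16≡213, 112^32≡196 (mod 227).
112^57 = 112^(32+16+8+1) ≡ 79 (mod 227).
Check: 79² = 6241 ≡ 112 (mod 227). The two roots are 79 and 148.

79, 148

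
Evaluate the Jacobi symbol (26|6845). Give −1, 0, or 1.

Pull out 2: since 6845 ≡ 5 (mod 8), (2/6845) = -1.
Reciprocity: 13 ≡ 1 and 6845 ≡ 1 (mod 4), so (13/6845) = +(6845/13).
Reduce top mod 13: now compute (7/13).
Reciprocity: 7 ≡ 3 and 13 ≡ 1 (mod 4), so (7/13) = +(13/7).
Reduce top mod 7: now compute (6/7).
Pull out 2: since 7 ≡ 7 (mod 8), (2/7) = +1.
Reciprocity: 3 ≡ 3 and 7 ≡ 3 (mod 4), so (3/7) = −(7/3).
Reduce top mod 3: now compute (1/3).
Reached (1/3) = 1. Collecting the sign flips along the way, the symbol is +1.

1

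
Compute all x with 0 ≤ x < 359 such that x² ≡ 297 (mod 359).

80, 279

Since 359 ≡ 3 (mod 4), a square root of 297 is 297^((359+1)/4) = 297^90 mod 359.
Repeated squaring: 297^2≡254, 297^4≡255, 297^8≡46, 297^16≡321, 297^32≡8, 297^64≡64 (mod 359).
297^90 = 297^(64+16+8+2) ≡ 80 (mod 359).
Check: 80² = 6400 ≡ 297 (mod 359). The two roots are 80 and 279.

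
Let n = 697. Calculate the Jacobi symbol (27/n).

Reciprocity: 27 ≡ 3 and 697 ≡ 1 (mod 4), so (27/697) = +(697/27).
Reduce top mod 27: now compute (22/27).
Pull out 2: since 27 ≡ 3 (mod 8), (2/27) = -1.
Reciprocity: 11 ≡ 3 and 27 ≡ 3 (mod 4), so (11/27) = −(27/11).
Reduce top mod 11: now compute (5/11).
Reciprocity: 5 ≡ 1 and 11 ≡ 3 (mod 4), so (5/11) = +(11/5).
Reduce top mod 5: now compute (1/5).
Reached (1/5) = 1. Collecting the sign flips along the way, the symbol is +1.

1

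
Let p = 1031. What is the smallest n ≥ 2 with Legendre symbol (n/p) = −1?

(2/1031) = +1, so 2 is a residue.
(3/1031) = +1, so 3 is a residue.
(4/1031) = +1, so 4 is a residue.
(5/1031) = +1, so 5 is a residue.
(6/1031) = +1, so 6 is a residue.
(7/1031) = −1, so 7 is the smallest positive non-residue mod 1031.

7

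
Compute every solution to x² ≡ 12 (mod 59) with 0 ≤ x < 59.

Since 59 ≡ 3 (mod 4), a square root of 12 is 12^((59+1)/4) = 12^15 mod 59.
Repeated squaring: 12^2≡26, 12^4≡27, 12^8≡21 (mod 59).
12^15 = 12^(8+4+2+1) ≡ 22 (mod 59).
Check: 22² = 484 ≡ 12 (mod 59). The two roots are 22 and 37.

22, 37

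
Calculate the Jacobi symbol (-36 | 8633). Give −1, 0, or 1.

First reduce: -36 ≡ 8597 (mod 8633).
Reciprocity: 8597 ≡ 1 and 8633 ≡ 1 (mod 4), so (8597/8633) = +(8633/8597).
Reduce top mod 8597: now compute (36/8597).
Pull out 2^2: since 8597 ≡ 5 (mod 8), (2/8597) = -1, so (2/8597)^2 = +1.
Reciprocity: 9 ≡ 1 and 8597 ≡ 1 (mod 4), so (9/8597) = +(8597/9).
Reduce top mod 9: now compute (2/9).
Pull out 2: since 9 ≡ 1 (mod 8), (2/9) = +1.
Reached (1/9) = 1. Collecting the sign flips along the way, the symbol is +1.

1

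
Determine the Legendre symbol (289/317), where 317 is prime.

1

Euler's criterion: (289/317) ≡ 289^158 (mod 317).
289^2 ≡ 150 (mod 317)
289^4 ≡ 310 (mod 317)
289^8 ≡ 49 (mod 317)
289^16 ≡ 182 (mod 317)
289^32 ≡ 156 (mod 317)
289^64 ≡ 244 (mod 317)
289^128 ≡ 257 (mod 317)
289^158 = 289^(128+16+8+4+2) ≡ 1 (mod 317).
Result is 1, so (289/317) = 1.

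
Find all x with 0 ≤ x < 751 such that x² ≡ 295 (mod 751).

Since 751 ≡ 3 (mod 4), a square root of 295 is 295^((751+1)/4) = 295^188 mod 751.
Repeated squaring: 295^2≡660, 295^4≡20, 295^8≡400, 295^16≡37, 295^32≡618, 295^64≡416, 295^128≡326 (mod 751).
295^188 = 295^(128+32+16+8+4) ≡ 172 (mod 751).
Check: 172² = 29584 ≡ 295 (mod 751). The two roots are 172 and 579.

172, 579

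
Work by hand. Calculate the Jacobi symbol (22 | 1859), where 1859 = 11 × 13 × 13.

Pull out 2: since 1859 ≡ 3 (mod 8), (2/1859) = -1.
Reciprocity: 11 ≡ 3 and 1859 ≡ 3 (mod 4), so (11/1859) = −(1859/11).
Reduce top mod 11: now compute (0/11).
Top reduces to 0: gcd > 1, so the symbol is 0.

0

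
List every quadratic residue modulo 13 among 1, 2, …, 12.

Square k = 1,…,6 (k and 13−k give the same square):
1²=1, 2²=4, 3²=9, 4²≡3, 5²≡12, 6²≡10 (mod 13).
So the quadratic residues mod 13 are {1, 3, 4, 9, 10, 12}.

1, 3, 4, 9, 10, 12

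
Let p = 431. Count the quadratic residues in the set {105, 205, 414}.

(105/431) = -1 → non-residue.
(205/431) = +1 → QR.
(414/431) = +1 → QR.
Total quadratic residues among the 3: 2.

2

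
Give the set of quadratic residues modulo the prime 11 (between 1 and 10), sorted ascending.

1 3 4 5 9

Square k = 1,…,5 (k and 11−k give the same square):
1²=1, 2²=4, 3²=9, 4²≡5, 5²≡3 (mod 11).
So the quadratic residues mod 11 are {1, 3, 4, 5, 9}.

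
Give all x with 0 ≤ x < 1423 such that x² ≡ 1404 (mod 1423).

600, 823

Since 1423 ≡ 3 (mod 4), a square root of 1404 is 1404^((1423+1)/4) = 1404^356 mod 1423.
Repeated squaring: 1404^2≡361, 1404^4≡828, 1404^8≡1121, 1404^16≡132, 1404^32≡348, 1404^64≡149, 1404^128≡856, 1404^256≡1314 (mod 1423).
1404^356 = 1404^(256+64+32+4) ≡ 823 (mod 1423).
Check: 823² = 677329 ≡ 1404 (mod 1423). The two roots are 600 and 823.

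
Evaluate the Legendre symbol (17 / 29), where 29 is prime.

-1

Euler's criterion: (17/29) ≡ 17^14 (mod 29).
17^2 ≡ 28 (mod 29)
17^4 ≡ 1 (mod 29)
17^8 ≡ 1 (mod 29)
17^14 = 17^(8+4+2) ≡ 28 (mod 29).
Result is 28 ≡ −1, so (17/29) = −1.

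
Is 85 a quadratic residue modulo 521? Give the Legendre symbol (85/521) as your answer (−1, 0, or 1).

-1

Reciprocity: 85 ≡ 1 and 521 ≡ 1 (mod 4), so (85/521) = +(521/85).
Reduce top mod 85: now compute (11/85).
Reciprocity: 11 ≡ 3 and 85 ≡ 1 (mod 4), so (11/85) = +(85/11).
Reduce top mod 11: now compute (8/11).
Pull out 2^3: since 11 ≡ 3 (mod 8), (2/11) = -1, so (2/11)^3 = -1.
Reached (1/11) = 1. Collecting the sign flips along the way, the symbol is -1.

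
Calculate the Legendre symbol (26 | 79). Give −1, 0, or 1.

1

Euler's criterion: (26/79) ≡ 26^39 (mod 79).
26^2 ≡ 44 (mod 79)
26^4 ≡ 40 (mod 79)
26^8 ≡ 20 (mod 79)
26^16 ≡ 5 (mod 79)
26^32 ≡ 25 (mod 79)
26^39 = 26^(32+4+2+1) ≡ 1 (mod 79).
Result is 1, so (26/79) = 1.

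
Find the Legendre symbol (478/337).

1

First reduce: 478 ≡ 141 (mod 337).
Reciprocity: 141 ≡ 1 and 337 ≡ 1 (mod 4), so (141/337) = +(337/141).
Reduce top mod 141: now compute (55/141).
Reciprocity: 55 ≡ 3 and 141 ≡ 1 (mod 4), so (55/141) = +(141/55).
Reduce top mod 55: now compute (31/55).
Reciprocity: 31 ≡ 3 and 55 ≡ 3 (mod 4), so (31/55) = −(55/31).
Reduce top mod 31: now compute (24/31).
Pull out 2^3: since 31 ≡ 7 (mod 8), (2/31) = +1, so (2/31)^3 = +1.
Reciprocity: 3 ≡ 3 and 31 ≡ 3 (mod 4), so (3/31) = −(31/3).
Reduce top mod 3: now compute (1/3).
Reached (1/3) = 1. Collecting the sign flips along the way, the symbol is +1.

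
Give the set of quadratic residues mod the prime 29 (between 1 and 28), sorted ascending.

Square k = 1,…,14 (k and 29−k give the same square):
1²=1, 2²=4, 3²=9, 4²=16, 5²=25, 6²≡7, 7²≡20, 8²≡6, 9²≡23, 10²≡13, 11²≡5, 12²≡28, 13²≡24, 14²≡22 (mod 29).
So the quadratic residues mod 29 are {1, 4, 5, 6, 7, 9, 13, 16, 20, 22, 23, 24, 25, 28}.

1 4 5 6 7 9 13 16 20 22 23 24 25 28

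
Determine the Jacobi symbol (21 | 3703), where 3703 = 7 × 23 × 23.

Reciprocity: 21 ≡ 1 and 3703 ≡ 3 (mod 4), so (21/3703) = +(3703/21).
Reduce top mod 21: now compute (7/21).
Reciprocity: 7 ≡ 3 and 21 ≡ 1 (mod 4), so (7/21) = +(21/7).
Reduce top mod 7: now compute (0/7).
Top reduces to 0: gcd > 1, so the symbol is 0.

0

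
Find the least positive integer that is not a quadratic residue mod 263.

(2/263) = +1, so 2 is a residue.
(3/263) = +1, so 3 is a residue.
(4/263) = +1, so 4 is a residue.
(5/263) = −1, so 5 is the smallest positive non-residue mod 263.

5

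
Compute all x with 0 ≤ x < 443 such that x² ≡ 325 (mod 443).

78, 365

Since 443 ≡ 3 (mod 4), a square root of 325 is 325^((443+1)/4) = 325^111 mod 443.
Repeated squaring: 325^2≡191, 325^4≡155, 325^8≡103, 325^16≡420, 325^32≡86, 325^64≡308 (mod 443).
325^111 = 325^(64+32+8+4+2+1) ≡ 365 (mod 443).
Check: 365² = 133225 ≡ 325 (mod 443). The two roots are 78 and 365.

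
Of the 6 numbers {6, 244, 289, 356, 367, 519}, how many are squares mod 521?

(6/521) = -1 → non-residue.
(244/521) = -1 → non-residue.
(289/521) = +1 → QR.
(356/521) = -1 → non-residue.
(367/521) = -1 → non-residue.
(519/521) = +1 → QR.
Total quadratic residues among the 6: 2.

2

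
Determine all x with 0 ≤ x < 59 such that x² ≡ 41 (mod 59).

10, 49

Since 59 ≡ 3 (mod 4), a square root of 41 is 41^((59+1)/4) = 41^15 mod 59.
Repeated squaring: 41^2≡29, 41^4≡15, 41^8≡48 (mod 59).
41^15 = 41^(8+4+2+1) ≡ 49 (mod 59).
Check: 49² = 2401 ≡ 41 (mod 59). The two roots are 10 and 49.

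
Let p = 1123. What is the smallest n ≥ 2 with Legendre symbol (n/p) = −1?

(2/1123) = −1, so 2 is the smallest positive non-residue mod 1123.

2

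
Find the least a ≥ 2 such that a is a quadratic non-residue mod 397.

2

(2/397) = −1, so 2 is the smallest positive non-residue mod 397.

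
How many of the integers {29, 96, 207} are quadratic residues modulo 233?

(29/233) = +1 → QR.
(96/233) = -1 → non-residue.
(207/233) = +1 → QR.
Total quadratic residues among the 3: 2.

2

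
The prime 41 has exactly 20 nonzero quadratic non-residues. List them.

Square k = 1,…,20 (k and 41−k give the same square):
1²=1, 2²=4, 3²=9, 4²=16, 5²=25, 6²=36, 7²≡8, 8²≡23, 9²≡40, 10²≡18, 11²≡39, 12²≡21, 13²≡5, 14²≡32, 15²≡20, 16²≡10, 17²≡2, 18²≡37, 19²≡33, 20²≡31 (mod 41).
The residues are {1, 2, 4, 5, 8, 9, 10, 16, 18, 20, 21, 23, 25, 31, 32, 33, 36, 37, 39, 40}; the non-residues are the remaining 20 nonzero classes.

3,6,7,11,12,13,14,15,17,19,22,24,26,27,28,29,30,34,35,38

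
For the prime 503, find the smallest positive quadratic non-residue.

(2/503) = +1, so 2 is a residue.
(3/503) = +1, so 3 is a residue.
(4/503) = +1, so 4 is a residue.
(5/503) = −1, so 5 is the smallest positive non-residue mod 503.

5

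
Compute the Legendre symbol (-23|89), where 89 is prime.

Euler's criterion: (-23/89) ≡ 66^44 (mod 89).
66^2 ≡ 84 (mod 89)
66^4 ≡ 25 (mod 89)
66^8 ≡ 2 (mod 89)
66^16 ≡ 4 (mod 89)
66^32 ≡ 16 (mod 89)
66^44 = 66^(32+8+4) ≡ 88 (mod 89).
Result is 88 ≡ −1, so (-23/89) = −1.

-1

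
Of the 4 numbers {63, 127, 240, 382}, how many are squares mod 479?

(63/479) = +1 → QR.
(127/479) = -1 → non-residue.
(240/479) = +1 → QR.
(382/479) = -1 → non-residue.
Total quadratic residues among the 4: 2.

2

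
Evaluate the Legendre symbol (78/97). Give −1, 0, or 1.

Pull out 2: since 97 ≡ 1 (mod 8), (2/97) = +1.
Reciprocity: 39 ≡ 3 and 97 ≡ 1 (mod 4), so (39/97) = +(97/39).
Reduce top mod 39: now compute (19/39).
Reciprocity: 19 ≡ 3 and 39 ≡ 3 (mod 4), so (19/39) = −(39/19).
Reduce top mod 19: now compute (1/19).
Reached (1/19) = 1. Collecting the sign flips along the way, the symbol is -1.

-1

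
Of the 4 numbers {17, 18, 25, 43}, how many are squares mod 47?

3

(17/47) = +1 → QR.
(18/47) = +1 → QR.
(25/47) = +1 → QR.
(43/47) = -1 → non-residue.
Total quadratic residues among the 4: 3.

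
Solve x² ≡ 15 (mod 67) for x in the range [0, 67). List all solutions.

22, 45

Since 67 ≡ 3 (mod 4), a square root of 15 is 15^((67+1)/4) = 15^17 mod 67.
Repeated squaring: 15^2≡24, 15^4≡40, 15^8≡59, 15^16≡64 (mod 67).
15^17 = 15^(16+1) ≡ 22 (mod 67).
Check: 22² = 484 ≡ 15 (mod 67). The two roots are 22 and 45.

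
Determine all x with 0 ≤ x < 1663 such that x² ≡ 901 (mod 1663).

96, 1567

Since 1663 ≡ 3 (mod 4), a square root of 901 is 901^((1663+1)/4) = 901^416 mod 1663.
Repeated squaring: 901^2≡257, 901^4≡1192, 901^8≡662, 901^16≡875, 901^32≡645, 901^64≡275, 901^128≡790, 901^256≡475 (mod 1663).
901^416 = 901^(256+128+32) ≡ 1567 (mod 1663).
Check: 1567² = 2455489 ≡ 901 (mod 1663). The two roots are 96 and 1567.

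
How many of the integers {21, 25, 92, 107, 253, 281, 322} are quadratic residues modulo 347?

3

(21/347) = -1 → non-residue.
(25/347) = +1 → QR.
(92/347) = -1 → non-residue.
(107/347) = +1 → QR.
(253/347) = -1 → non-residue.
(281/347) = +1 → QR.
(322/347) = -1 → non-residue.
Total quadratic residues among the 7: 3.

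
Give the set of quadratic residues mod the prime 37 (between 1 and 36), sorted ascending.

1, 3, 4, 7, 9, 10, 11, 12, 16, 21, 25, 26, 27, 28, 30, 33, 34, 36

Square k = 1,…,18 (k and 37−k give the same square):
1²=1, 2²=4, 3²=9, 4²=16, 5²=25, 6²=36, 7²≡12, 8²≡27, 9²≡7, 10²≡26, 11²≡10, 12²≡33, 13²≡21, 14²≡11, 15²≡3, 16²≡34, 17²≡30, 18²≡28 (mod 37).
So the quadratic residues mod 37 are {1, 3, 4, 7, 9, 10, 11, 12, 16, 21, 25, 26, 27, 28, 30, 33, 34, 36}.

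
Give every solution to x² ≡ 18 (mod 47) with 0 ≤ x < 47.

21, 26

Since 47 ≡ 3 (mod 4), a square root of 18 is 18^((47+1)/4) = 18^12 mod 47.
Repeated squaring: 18^2≡42, 18^4≡25, 18^8≡14 (mod 47).
18^12 = 18^(8+4) ≡ 21 (mod 47).
Check: 21² = 441 ≡ 18 (mod 47). The two roots are 21 and 26.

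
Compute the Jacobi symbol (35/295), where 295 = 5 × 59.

Reciprocity: 35 ≡ 3 and 295 ≡ 3 (mod 4), so (35/295) = −(295/35).
Reduce top mod 35: now compute (15/35).
Reciprocity: 15 ≡ 3 and 35 ≡ 3 (mod 4), so (15/35) = −(35/15).
Reduce top mod 15: now compute (5/15).
Reciprocity: 5 ≡ 1 and 15 ≡ 3 (mod 4), so (5/15) = +(15/5).
Reduce top mod 5: now compute (0/5).
Top reduces to 0: gcd > 1, so the symbol is 0.

0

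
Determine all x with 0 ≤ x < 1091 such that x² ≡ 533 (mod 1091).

Since 1091 ≡ 3 (mod 4), a square root of 533 is 533^((1091+1)/4) = 533^273 mod 1091.
Repeated squaring: 533^2≡429, 533^4≡753, 533^8≡780, 533^16≡713, 533^32≡1054, 533^64≡278, 533^128≡914, 533^256≡781 (mod 1091).
533^273 = 533^(256+16+1) ≡ 463 (mod 1091).
Check: 463² = 214369 ≡ 533 (mod 1091). The two roots are 463 and 628.

463, 628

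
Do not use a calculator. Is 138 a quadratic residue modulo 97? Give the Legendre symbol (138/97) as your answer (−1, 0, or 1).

First reduce: 138 ≡ 41 (mod 97).
Reciprocity: 41 ≡ 1 and 97 ≡ 1 (mod 4), so (41/97) = +(97/41).
Reduce top mod 41: now compute (15/41).
Reciprocity: 15 ≡ 3 and 41 ≡ 1 (mod 4), so (15/41) = +(41/15).
Reduce top mod 15: now compute (11/15).
Reciprocity: 11 ≡ 3 and 15 ≡ 3 (mod 4), so (11/15) = −(15/11).
Reduce top mod 11: now compute (4/11).
Pull out 2^2: since 11 ≡ 3 (mod 8), (2/11) = -1, so (2/11)^2 = +1.
Reached (1/11) = 1. Collecting the sign flips along the way, the symbol is -1.

-1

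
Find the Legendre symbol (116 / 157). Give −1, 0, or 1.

Euler's criterion: (116/157) ≡ 116^78 (mod 157).
116^2 ≡ 111 (mod 157)
116^4 ≡ 75 (mod 157)
116^8 ≡ 130 (mod 157)
116^16 ≡ 101 (mod 157)
116^32 ≡ 153 (mod 157)
116^64 ≡ 16 (mod 157)
116^78 = 116^(64+8+4+2) ≡ 156 (mod 157).
Result is 156 ≡ −1, so (116/157) = −1.

-1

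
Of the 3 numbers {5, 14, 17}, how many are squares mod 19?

2

(5/19) = +1 → QR.
(14/19) = -1 → non-residue.
(17/19) = +1 → QR.
Total quadratic residues among the 3: 2.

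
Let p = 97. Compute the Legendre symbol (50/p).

1

Euler's criterion: (50/97) ≡ 50^48 (mod 97).
50^2 ≡ 75 (mod 97)
50^4 ≡ 96 (mod 97)
50^8 ≡ 1 (mod 97)
50^16 ≡ 1 (mod 97)
50^32 ≡ 1 (mod 97)
50^48 = 50^(32+16) ≡ 1 (mod 97).
Result is 1, so (50/97) = 1.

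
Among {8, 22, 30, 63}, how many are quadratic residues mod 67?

1

(8/67) = -1 → non-residue.
(22/67) = +1 → QR.
(30/67) = -1 → non-residue.
(63/67) = -1 → non-residue.
Total quadratic residues among the 4: 1.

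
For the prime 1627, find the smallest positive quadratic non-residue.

(2/1627) = −1, so 2 is the smallest positive non-residue mod 1627.

2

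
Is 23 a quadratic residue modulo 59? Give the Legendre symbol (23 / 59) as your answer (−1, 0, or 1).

Reciprocity: 23 ≡ 3 and 59 ≡ 3 (mod 4), so (23/59) = −(59/23).
Reduce top mod 23: now compute (13/23).
Reciprocity: 13 ≡ 1 and 23 ≡ 3 (mod 4), so (13/23) = +(23/13).
Reduce top mod 13: now compute (10/13).
Pull out 2: since 13 ≡ 5 (mod 8), (2/13) = -1.
Reciprocity: 5 ≡ 1 and 13 ≡ 1 (mod 4), so (5/13) = +(13/5).
Reduce top mod 5: now compute (3/5).
Reciprocity: 3 ≡ 3 and 5 ≡ 1 (mod 4), so (3/5) = +(5/3).
Reduce top mod 3: now compute (2/3).
Pull out 2: since 3 ≡ 3 (mod 8), (2/3) = -1.
Reached (1/3) = 1. Collecting the sign flips along the way, the symbol is -1.

-1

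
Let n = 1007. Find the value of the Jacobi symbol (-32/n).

First reduce: -32 ≡ 975 (mod 1007).
Reciprocity: 975 ≡ 3 and 1007 ≡ 3 (mod 4), so (975/1007) = −(1007/975).
Reduce top mod 975: now compute (32/975).
Pull out 2^5: since 975 ≡ 7 (mod 8), (2/975) = +1, so (2/975)^5 = +1.
Reached (1/975) = 1. Collecting the sign flips along the way, the symbol is -1.

-1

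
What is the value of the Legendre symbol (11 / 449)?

1

Euler's criterion: (11/449) ≡ 11^224 (mod 449).
11^2 ≡ 121 (mod 449)
11^4 ≡ 273 (mod 449)
11^8 ≡ 444 (mod 449)
11^16 ≡ 25 (mod 449)
11^32 ≡ 176 (mod 449)
11^64 ≡ 444 (mod 449)
11^128 ≡ 25 (mod 449)
11^224 = 11^(128+64+32) ≡ 1 (mod 449).
Result is 1, so (11/449) = 1.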